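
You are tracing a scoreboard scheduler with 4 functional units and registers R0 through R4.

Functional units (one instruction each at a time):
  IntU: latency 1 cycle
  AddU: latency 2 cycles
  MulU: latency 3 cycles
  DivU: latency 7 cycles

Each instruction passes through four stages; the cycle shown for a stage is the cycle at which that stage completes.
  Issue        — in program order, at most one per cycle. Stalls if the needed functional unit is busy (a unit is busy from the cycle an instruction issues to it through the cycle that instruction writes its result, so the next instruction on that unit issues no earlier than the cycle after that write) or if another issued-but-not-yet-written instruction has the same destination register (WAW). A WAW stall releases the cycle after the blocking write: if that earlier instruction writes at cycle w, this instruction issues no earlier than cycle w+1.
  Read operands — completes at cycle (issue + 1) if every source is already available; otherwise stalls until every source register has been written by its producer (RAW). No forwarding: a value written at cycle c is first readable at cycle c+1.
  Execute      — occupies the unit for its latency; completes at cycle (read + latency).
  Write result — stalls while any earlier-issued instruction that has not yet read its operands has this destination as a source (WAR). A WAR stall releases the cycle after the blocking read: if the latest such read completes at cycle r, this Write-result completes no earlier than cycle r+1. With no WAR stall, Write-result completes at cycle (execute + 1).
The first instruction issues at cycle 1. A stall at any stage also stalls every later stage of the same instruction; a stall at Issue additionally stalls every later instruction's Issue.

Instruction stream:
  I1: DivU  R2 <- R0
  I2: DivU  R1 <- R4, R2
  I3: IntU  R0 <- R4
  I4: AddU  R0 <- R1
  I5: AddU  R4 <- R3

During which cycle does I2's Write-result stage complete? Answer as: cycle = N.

cycle = 20

1) issue 1, read 2, done 9, write 10
2) issue 11, read 12, done 19, write 20  <struct: DivU busy until I1 writes@10>
3) issue 12, read 13, done 14, write 15
4) issue 16, read 21, done 23, write 24  <WAW R0: wait I3 write@15 / RAW R1: wait I2 write@20>
5) issue 25, read 26, done 28, write 29  <struct: AddU busy until I4 writes@24>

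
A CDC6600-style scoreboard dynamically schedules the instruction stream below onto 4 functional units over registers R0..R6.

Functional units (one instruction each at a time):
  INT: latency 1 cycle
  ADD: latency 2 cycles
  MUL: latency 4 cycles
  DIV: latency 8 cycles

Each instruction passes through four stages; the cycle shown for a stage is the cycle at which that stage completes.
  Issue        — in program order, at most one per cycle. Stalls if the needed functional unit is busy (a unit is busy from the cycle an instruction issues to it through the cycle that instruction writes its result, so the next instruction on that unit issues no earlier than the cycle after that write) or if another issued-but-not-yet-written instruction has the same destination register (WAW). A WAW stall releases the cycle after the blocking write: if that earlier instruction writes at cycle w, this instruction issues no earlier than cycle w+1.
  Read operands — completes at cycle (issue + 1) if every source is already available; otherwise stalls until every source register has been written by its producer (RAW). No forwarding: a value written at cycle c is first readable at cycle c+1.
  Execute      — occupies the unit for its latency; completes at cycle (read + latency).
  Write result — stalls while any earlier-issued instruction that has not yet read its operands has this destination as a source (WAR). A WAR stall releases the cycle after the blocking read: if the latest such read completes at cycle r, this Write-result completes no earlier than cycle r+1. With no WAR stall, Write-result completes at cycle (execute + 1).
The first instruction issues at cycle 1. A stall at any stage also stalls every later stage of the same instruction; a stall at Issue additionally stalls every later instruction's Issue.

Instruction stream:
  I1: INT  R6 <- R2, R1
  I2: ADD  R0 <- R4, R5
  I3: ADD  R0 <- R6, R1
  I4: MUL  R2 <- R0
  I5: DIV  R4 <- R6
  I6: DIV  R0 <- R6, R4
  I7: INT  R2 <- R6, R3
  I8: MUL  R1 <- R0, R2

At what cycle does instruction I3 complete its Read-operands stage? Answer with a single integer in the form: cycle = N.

cycle = 8

  I1 | 1 | 2 | 3 | 4
  I2 | 2 | 3 | 5 | 6
  I3 | 7 | 8 | 10 | 11   struct: ADD busy until I2 writes@6
  I4 | 8 | 12 | 16 | 17   RAW R0: wait I3 write@11
  I5 | 9 | 10 | 18 | 19
  I6 | 20 | 21 | 29 | 30   struct: DIV busy until I5 writes@19
  I7 | 21 | 22 | 23 | 24
  I8 | 22 | 31 | 35 | 36   RAW R0: wait I6 write@30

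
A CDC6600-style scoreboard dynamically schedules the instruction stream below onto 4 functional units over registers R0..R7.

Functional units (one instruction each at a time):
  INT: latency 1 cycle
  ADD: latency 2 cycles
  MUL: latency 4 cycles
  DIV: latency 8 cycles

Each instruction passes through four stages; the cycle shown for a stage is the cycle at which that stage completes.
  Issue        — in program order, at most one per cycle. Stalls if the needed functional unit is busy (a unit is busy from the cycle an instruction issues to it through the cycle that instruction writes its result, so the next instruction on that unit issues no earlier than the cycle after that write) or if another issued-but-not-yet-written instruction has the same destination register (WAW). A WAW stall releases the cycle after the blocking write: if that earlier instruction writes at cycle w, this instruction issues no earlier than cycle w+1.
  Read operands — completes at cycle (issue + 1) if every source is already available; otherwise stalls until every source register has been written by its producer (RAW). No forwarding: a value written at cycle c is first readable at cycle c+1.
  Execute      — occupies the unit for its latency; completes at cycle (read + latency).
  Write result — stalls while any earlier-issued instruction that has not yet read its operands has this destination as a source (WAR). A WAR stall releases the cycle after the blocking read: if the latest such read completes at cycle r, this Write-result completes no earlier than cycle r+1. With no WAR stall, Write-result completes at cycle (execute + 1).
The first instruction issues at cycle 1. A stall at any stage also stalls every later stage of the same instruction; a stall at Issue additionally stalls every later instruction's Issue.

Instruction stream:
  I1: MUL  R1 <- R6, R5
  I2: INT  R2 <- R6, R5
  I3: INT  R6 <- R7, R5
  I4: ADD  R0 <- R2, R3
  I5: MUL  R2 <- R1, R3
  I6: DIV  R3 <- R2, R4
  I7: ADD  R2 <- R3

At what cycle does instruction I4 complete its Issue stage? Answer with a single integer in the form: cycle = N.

[1] I1→MUL
[2] I1 RO · I2→INT
[3] I2 RO
[4] I2 EX
[5] I2 WR R2
[6] I1 EX · I3→INT
[7] I1 WR R1 · I3 RO · I4→ADD
[8] I3 EX · I4 RO · I5→MUL
[9] I3 WR R6 · I5 RO · I6→DIV
[10] I4 EX
[11] I4 WR R0
[13] I5 EX
[14] I5 WR R2
[15] I6 RO · I7→ADD
[23] I6 EX
[24] I6 WR R3
[25] I7 RO
[27] I7 EX
[28] I7 WR R2

cycle = 7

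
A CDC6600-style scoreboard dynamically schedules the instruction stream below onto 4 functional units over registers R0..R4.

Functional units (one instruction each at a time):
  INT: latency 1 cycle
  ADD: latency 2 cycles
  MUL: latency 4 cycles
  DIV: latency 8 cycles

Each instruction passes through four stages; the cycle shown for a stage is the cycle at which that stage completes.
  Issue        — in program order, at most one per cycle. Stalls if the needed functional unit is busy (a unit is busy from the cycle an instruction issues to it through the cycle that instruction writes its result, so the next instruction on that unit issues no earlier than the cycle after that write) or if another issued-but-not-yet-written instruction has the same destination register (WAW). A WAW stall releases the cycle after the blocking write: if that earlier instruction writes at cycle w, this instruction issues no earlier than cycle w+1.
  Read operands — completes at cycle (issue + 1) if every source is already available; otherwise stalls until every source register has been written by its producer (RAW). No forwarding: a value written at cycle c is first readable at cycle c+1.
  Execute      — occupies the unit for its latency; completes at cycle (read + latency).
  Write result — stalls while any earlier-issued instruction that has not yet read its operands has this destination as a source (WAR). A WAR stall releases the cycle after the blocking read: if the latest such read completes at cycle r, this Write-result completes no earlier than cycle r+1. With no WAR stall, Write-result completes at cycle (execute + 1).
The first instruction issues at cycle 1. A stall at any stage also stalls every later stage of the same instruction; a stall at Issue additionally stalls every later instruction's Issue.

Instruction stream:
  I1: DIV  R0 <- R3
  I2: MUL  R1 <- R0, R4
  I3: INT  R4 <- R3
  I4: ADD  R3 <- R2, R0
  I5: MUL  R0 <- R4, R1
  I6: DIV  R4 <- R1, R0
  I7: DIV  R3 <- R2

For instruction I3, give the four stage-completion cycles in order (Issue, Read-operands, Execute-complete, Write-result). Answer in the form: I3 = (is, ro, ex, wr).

t=1  I1 dispatched to DIV
t=2  I1 operands ready, I2 dispatched to MUL
t=3  I3 dispatched to INT
t=4  I3 operands ready, I4 dispatched to ADD
t=5  I3 complete
t=10  I1 complete
t=11  R0←I1
t=12  I2 operands ready, I4 operands ready
t=13  R4←I3
t=14  I4 complete
t=15  R3←I4
t=16  I2 complete
t=17  R1←I2
t=18  I5 dispatched to MUL
t=19  I5 operands ready, I6 dispatched to DIV
t=23  I5 complete
t=24  R0←I5
t=25  I6 operands ready
t=33  I6 complete
t=34  R4←I6
t=35  I7 dispatched to DIV
t=36  I7 operands ready
t=44  I7 complete
t=45  R3←I7

I3 = (3, 4, 5, 13)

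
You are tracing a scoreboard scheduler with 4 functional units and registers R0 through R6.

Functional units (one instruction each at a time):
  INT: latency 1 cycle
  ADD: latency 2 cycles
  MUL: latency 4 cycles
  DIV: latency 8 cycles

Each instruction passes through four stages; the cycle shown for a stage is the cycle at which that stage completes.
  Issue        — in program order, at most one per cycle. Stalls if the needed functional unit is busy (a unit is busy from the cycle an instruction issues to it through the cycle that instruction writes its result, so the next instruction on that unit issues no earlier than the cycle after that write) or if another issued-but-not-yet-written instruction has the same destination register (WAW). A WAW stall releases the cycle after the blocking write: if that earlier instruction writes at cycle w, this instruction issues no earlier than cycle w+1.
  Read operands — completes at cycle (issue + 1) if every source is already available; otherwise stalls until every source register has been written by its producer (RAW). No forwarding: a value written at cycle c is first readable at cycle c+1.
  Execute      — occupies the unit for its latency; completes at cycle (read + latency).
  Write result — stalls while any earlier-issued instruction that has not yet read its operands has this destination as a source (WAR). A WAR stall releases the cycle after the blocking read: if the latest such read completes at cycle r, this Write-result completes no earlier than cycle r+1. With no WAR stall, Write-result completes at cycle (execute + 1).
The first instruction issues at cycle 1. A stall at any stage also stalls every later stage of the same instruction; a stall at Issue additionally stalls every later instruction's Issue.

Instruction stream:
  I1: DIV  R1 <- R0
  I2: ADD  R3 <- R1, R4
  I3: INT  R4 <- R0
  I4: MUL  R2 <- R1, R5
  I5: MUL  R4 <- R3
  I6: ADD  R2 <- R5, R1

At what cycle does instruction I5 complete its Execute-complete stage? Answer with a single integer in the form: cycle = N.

cycle = 23

t=1  I1 issues→DIV
t=2  I1 reads; I2 issues→ADD
t=3  I3 issues→INT
t=4  I3 reads; I4 issues→MUL
t=5  I3 exec-done
t=10  I1 exec-done
t=11  I1 writes R1
t=12  I2 reads; I4 reads
t=13  I3 writes R4
t=14  I2 exec-done
t=15  I2 writes R3
t=16  I4 exec-done
t=17  I4 writes R2
t=18  I5 issues→MUL
t=19  I5 reads; I6 issues→ADD
t=20  I6 reads
t=22  I6 exec-done
t=23  I5 exec-done; I6 writes R2
t=24  I5 writes R4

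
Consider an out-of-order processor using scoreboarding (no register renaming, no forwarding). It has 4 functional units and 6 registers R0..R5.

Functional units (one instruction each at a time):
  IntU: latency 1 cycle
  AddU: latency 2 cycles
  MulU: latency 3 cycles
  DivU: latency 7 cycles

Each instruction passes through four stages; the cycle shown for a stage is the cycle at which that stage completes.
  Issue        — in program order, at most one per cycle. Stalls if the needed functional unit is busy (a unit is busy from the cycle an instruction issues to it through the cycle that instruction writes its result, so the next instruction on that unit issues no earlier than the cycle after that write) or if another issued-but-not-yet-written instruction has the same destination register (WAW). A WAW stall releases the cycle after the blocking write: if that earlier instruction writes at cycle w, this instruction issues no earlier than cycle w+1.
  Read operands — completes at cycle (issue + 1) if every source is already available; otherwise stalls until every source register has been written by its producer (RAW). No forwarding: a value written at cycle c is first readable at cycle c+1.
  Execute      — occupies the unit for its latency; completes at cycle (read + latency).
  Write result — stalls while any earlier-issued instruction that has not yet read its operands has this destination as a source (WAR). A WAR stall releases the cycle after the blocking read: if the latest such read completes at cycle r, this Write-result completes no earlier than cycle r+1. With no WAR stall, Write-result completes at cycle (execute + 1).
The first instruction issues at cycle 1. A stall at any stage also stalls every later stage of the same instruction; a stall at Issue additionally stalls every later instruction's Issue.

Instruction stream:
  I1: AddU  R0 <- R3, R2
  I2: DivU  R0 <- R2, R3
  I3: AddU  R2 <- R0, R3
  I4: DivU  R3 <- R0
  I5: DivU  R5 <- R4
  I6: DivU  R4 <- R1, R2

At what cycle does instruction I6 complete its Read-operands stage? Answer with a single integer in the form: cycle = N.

cycle = 37

t=1  I1 issues→AddU
t=2  I1 reads
t=4  I1 exec-done
t=5  I1 writes R0
t=6  I2 issues→DivU
t=7  I2 reads, I3 issues→AddU
t=14  I2 exec-done
t=15  I2 writes R0
t=16  I3 reads, I4 issues→DivU
t=17  I4 reads
t=18  I3 exec-done
t=19  I3 writes R2
t=24  I4 exec-done
t=25  I4 writes R3
t=26  I5 issues→DivU
t=27  I5 reads
t=34  I5 exec-done
t=35  I5 writes R5
t=36  I6 issues→DivU
t=37  I6 reads
t=44  I6 exec-done
t=45  I6 writes R4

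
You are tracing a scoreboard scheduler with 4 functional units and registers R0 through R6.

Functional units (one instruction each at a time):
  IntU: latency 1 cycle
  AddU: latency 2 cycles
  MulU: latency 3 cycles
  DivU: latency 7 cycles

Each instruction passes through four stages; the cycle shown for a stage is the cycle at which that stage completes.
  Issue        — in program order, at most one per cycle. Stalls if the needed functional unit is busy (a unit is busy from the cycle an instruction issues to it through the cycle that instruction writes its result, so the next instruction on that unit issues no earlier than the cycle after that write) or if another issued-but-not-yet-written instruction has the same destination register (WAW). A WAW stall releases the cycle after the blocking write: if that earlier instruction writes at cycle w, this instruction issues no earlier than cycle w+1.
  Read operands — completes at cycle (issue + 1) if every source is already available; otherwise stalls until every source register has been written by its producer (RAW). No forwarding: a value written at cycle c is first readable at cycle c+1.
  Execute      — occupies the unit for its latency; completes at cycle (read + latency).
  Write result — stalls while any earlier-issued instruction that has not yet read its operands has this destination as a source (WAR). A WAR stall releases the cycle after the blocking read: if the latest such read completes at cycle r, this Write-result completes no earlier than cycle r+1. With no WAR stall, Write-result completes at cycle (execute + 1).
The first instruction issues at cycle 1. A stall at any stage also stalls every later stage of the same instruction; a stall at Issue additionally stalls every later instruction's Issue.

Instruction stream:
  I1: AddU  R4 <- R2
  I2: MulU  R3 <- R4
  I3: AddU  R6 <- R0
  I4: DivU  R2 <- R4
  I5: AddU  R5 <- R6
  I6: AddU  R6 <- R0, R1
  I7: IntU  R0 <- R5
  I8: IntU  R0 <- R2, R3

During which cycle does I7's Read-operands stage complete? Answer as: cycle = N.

1) issue 1, read 2, done 4, write 5
2) issue 2, read 6, done 9, write 10  <RAW R4: wait I1 write@5>
3) issue 6, read 7, done 9, write 10  <struct: AddU busy until I1 writes@5>
4) issue 7, read 8, done 15, write 16
5) issue 11, read 12, done 14, write 15  <struct: AddU busy until I3 writes@10>
6) issue 16, read 17, done 19, write 20  <struct: AddU busy until I5 writes@15>
7) issue 17, read 18, done 19, write 20
8) issue 21, read 22, done 23, write 24  <struct: IntU busy until I7 writes@20>

cycle = 18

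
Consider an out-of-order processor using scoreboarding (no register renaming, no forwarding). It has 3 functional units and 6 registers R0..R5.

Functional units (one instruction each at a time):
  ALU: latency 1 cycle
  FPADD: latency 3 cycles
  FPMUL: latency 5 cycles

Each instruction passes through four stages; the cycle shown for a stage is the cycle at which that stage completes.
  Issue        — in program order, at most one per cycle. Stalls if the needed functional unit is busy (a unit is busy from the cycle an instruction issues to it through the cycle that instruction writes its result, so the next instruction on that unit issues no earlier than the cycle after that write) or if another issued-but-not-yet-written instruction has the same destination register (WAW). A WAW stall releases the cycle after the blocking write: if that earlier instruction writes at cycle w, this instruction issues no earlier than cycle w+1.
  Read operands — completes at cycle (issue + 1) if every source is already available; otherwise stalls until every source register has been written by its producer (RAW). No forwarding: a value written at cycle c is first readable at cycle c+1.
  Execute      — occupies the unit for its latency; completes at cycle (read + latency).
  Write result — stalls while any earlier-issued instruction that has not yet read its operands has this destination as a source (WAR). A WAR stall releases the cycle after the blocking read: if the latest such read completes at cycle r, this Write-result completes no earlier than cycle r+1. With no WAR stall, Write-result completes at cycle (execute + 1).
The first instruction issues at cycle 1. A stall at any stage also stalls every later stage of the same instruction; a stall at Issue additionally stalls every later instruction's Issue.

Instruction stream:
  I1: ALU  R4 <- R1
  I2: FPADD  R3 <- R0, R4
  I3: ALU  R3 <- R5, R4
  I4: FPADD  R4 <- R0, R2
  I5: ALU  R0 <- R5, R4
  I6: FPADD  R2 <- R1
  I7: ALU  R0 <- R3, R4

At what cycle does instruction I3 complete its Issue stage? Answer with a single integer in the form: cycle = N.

  I1 | 1 | 2 | 3 | 4
  I2 | 2 | 5 | 8 | 9   RAW R4: wait I1 write@4
  I3 | 10 | 11 | 12 | 13   WAW R3: wait I2 write@9
  I4 | 11 | 12 | 15 | 16
  I5 | 14 | 17 | 18 | 19   struct: ALU busy until I3 writes@13 · RAW R4: wait I4 write@16
  I6 | 17 | 18 | 21 | 22   struct: FPADD busy until I4 writes@16
  I7 | 20 | 21 | 22 | 23   struct: ALU busy until I5 writes@19

cycle = 10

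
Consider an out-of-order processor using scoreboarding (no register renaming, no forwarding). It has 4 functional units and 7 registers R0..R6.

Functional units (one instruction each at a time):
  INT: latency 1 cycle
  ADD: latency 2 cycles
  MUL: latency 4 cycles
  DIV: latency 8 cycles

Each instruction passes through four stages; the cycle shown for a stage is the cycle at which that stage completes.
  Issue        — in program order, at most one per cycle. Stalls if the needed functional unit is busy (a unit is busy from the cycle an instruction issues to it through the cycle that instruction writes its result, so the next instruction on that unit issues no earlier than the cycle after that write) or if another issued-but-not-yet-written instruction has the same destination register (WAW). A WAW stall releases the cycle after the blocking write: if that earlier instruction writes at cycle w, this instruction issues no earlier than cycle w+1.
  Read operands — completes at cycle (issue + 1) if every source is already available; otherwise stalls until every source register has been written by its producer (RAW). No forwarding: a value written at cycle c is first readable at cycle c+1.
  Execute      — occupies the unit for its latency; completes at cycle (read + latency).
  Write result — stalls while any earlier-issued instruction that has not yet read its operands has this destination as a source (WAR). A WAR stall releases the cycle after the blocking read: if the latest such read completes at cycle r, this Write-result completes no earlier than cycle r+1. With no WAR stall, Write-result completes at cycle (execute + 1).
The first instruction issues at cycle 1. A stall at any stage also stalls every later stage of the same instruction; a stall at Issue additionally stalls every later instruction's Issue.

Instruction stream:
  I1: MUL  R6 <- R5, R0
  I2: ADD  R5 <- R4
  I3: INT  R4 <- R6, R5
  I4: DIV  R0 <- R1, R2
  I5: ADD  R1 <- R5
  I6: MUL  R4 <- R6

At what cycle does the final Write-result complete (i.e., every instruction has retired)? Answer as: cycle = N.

[I1] 1/2/6/7
[I2] 2/3/5/6
[I3] 3/8/9/10  (RAW R6: wait I1 write@7)
[I4] 4/5/13/14
[I5] 7/8/10/11  (struct: ADD busy until I2 writes@6)
[I6] 11/12/16/17  (WAW R4: wait I3 write@10)

cycle = 17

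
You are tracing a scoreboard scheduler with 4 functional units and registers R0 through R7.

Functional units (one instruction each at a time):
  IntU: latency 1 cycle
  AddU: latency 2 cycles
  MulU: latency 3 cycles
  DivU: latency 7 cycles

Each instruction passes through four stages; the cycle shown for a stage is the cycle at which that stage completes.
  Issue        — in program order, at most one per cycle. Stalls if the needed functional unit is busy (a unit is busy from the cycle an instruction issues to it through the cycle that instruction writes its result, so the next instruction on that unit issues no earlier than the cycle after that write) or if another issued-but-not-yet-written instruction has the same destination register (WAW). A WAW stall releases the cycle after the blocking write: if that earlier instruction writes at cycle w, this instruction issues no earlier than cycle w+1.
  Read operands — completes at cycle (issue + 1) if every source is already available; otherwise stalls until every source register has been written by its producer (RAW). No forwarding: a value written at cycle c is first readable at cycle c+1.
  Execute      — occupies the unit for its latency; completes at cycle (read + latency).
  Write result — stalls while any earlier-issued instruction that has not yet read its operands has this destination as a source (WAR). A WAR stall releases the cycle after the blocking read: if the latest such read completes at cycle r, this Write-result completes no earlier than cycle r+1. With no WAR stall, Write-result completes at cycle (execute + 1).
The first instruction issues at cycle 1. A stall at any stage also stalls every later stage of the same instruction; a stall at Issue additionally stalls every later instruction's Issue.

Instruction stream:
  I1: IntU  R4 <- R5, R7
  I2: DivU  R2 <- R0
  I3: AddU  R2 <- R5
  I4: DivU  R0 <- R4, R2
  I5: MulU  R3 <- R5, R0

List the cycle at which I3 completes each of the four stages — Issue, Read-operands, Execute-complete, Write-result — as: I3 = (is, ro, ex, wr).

c1: I1→IntU
c2: I1 RO, I2→DivU
c3: I1 EX, I2 RO
c4: I1 WR R4
c10: I2 EX
c11: I2 WR R2
c12: I3→AddU
c13: I3 RO, I4→DivU
c14: I5→MulU
c15: I3 EX
c16: I3 WR R2
c17: I4 RO
c24: I4 EX
c25: I4 WR R0
c26: I5 RO
c29: I5 EX
c30: I5 WR R3

I3 = (12, 13, 15, 16)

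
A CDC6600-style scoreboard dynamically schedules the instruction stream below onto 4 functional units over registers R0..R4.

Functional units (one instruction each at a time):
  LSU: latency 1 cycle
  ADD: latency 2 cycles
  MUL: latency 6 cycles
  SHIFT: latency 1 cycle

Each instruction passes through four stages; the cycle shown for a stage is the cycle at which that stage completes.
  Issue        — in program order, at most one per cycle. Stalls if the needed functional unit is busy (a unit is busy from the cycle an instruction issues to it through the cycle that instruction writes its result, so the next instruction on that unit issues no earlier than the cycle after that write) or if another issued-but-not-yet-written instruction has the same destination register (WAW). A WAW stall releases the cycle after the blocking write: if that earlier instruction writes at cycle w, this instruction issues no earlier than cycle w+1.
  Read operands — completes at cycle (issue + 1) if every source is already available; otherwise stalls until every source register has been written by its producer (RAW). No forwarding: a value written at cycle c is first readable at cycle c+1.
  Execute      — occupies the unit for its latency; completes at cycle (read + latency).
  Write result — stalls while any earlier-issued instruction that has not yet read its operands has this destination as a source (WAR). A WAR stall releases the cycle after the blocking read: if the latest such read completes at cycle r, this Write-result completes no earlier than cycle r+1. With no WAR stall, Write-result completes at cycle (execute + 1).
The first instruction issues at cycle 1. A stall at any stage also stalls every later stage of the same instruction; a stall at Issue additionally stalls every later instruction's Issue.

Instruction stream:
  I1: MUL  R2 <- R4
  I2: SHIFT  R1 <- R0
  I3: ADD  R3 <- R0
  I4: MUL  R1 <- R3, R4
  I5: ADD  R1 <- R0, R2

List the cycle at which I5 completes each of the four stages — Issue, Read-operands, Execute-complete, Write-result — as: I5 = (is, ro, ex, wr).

I1: IS=1 RO=2 EX=8 WR=9
I2: IS=2 RO=3 EX=4 WR=5
I3: IS=3 RO=4 EX=6 WR=7
I4: IS=10 RO=11 EX=17 WR=18  [struct: MUL busy until I1 writes@9]
I5: IS=19 RO=20 EX=22 WR=23  [WAW R1: wait I4 write@18]

I5 = (19, 20, 22, 23)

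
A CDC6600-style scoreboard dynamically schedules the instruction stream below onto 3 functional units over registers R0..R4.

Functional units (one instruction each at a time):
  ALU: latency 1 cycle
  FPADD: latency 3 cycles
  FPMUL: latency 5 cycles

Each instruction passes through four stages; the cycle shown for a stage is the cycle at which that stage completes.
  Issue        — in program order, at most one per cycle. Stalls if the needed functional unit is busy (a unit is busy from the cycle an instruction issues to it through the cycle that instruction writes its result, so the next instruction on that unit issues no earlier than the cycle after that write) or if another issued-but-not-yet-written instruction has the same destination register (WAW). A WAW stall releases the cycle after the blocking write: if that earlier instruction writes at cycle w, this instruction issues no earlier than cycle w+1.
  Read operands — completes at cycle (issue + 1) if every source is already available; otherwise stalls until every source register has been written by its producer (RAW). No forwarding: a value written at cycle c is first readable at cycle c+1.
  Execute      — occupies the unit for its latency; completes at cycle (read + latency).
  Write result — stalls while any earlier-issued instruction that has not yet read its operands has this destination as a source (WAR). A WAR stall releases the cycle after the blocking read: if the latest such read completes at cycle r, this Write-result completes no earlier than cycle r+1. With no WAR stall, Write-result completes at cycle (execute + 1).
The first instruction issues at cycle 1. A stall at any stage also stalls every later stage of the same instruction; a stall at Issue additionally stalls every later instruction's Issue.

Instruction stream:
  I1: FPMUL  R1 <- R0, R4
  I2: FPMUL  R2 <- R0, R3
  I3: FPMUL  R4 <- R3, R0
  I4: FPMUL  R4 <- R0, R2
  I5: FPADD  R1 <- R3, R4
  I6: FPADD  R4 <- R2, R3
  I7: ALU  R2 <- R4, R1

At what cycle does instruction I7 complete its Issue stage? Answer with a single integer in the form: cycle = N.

cycle = 39

I1 -> (1, 2, 7, 8)
I2 -> (9, 10, 15, 16)  // struct: FPMUL busy until I1 writes@8
I3 -> (17, 18, 23, 24)  // struct: FPMUL busy until I2 writes@16
I4 -> (25, 26, 31, 32)  // struct: FPMUL busy until I3 writes@24
I5 -> (26, 33, 36, 37)  // RAW R4: wait I4 write@32
I6 -> (38, 39, 42, 43)  // struct: FPADD busy until I5 writes@37
I7 -> (39, 44, 45, 46)  // RAW R4: wait I6 write@43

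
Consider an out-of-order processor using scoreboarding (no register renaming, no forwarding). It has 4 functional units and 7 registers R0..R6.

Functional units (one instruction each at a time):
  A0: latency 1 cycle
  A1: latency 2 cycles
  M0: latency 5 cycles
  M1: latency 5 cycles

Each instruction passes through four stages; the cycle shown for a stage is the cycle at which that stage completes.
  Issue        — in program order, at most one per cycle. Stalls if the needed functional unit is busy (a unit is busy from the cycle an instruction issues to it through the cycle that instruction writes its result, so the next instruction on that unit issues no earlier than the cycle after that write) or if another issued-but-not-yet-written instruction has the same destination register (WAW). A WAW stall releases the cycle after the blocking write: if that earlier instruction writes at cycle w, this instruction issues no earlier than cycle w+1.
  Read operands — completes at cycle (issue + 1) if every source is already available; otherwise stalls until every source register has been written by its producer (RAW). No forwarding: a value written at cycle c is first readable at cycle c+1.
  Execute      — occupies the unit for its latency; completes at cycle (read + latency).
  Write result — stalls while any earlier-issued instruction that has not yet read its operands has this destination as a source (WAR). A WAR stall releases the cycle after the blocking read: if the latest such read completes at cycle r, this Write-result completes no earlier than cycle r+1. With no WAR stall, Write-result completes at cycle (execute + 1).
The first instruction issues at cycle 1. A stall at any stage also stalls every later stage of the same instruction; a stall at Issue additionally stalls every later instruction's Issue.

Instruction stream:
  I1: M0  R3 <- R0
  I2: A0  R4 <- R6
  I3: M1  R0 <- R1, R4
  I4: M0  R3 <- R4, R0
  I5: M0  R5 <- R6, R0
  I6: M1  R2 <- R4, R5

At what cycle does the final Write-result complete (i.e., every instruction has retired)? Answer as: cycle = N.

  I1 | 1 | 2 | 7 | 8
  I2 | 2 | 3 | 4 | 5
  I3 | 3 | 6 | 11 | 12   RAW R4: wait I2 write@5
  I4 | 9 | 13 | 18 | 19   struct: M0 busy until I1 writes@8 · RAW R0: wait I3 write@12
  I5 | 20 | 21 | 26 | 27   struct: M0 busy until I4 writes@19
  I6 | 21 | 28 | 33 | 34   RAW R5: wait I5 write@27

cycle = 34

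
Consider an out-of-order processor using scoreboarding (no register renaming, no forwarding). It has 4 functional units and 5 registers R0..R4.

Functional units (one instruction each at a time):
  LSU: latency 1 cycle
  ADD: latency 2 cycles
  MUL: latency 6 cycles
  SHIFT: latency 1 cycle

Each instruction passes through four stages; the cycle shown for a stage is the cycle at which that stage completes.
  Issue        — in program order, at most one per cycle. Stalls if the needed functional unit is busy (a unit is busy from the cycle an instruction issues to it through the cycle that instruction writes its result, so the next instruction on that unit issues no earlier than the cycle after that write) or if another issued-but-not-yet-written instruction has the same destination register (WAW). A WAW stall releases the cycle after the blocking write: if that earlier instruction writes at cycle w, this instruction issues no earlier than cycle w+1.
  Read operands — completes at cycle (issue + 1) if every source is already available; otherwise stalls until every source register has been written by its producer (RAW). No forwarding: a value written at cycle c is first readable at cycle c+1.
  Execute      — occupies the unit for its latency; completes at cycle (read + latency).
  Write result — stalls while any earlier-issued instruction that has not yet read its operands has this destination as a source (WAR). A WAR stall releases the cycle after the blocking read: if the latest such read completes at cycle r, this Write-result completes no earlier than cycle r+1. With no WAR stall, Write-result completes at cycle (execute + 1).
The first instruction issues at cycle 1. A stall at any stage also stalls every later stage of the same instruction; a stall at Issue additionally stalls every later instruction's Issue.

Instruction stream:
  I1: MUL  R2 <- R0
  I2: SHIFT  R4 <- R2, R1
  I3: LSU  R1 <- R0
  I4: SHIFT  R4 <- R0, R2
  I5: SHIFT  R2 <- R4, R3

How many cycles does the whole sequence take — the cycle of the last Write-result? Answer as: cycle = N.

cycle 1: issue I1 (MUL)
cycle 2: I1 read-ops | issue I2 (SHIFT)
cycle 3: issue I3 (LSU)
cycle 4: I3 read-ops
cycle 5: I3 finished on LSU
cycle 8: I1 finished on MUL
cycle 9: I1→R2
cycle 10: I2 read-ops
cycle 11: I2 finished on SHIFT | I3→R1
cycle 12: I2→R4
cycle 13: issue I4 (SHIFT)
cycle 14: I4 read-ops
cycle 15: I4 finished on SHIFT
cycle 16: I4→R4
cycle 17: issue I5 (SHIFT)
cycle 18: I5 read-ops
cycle 19: I5 finished on SHIFT
cycle 20: I5→R2

cycle = 20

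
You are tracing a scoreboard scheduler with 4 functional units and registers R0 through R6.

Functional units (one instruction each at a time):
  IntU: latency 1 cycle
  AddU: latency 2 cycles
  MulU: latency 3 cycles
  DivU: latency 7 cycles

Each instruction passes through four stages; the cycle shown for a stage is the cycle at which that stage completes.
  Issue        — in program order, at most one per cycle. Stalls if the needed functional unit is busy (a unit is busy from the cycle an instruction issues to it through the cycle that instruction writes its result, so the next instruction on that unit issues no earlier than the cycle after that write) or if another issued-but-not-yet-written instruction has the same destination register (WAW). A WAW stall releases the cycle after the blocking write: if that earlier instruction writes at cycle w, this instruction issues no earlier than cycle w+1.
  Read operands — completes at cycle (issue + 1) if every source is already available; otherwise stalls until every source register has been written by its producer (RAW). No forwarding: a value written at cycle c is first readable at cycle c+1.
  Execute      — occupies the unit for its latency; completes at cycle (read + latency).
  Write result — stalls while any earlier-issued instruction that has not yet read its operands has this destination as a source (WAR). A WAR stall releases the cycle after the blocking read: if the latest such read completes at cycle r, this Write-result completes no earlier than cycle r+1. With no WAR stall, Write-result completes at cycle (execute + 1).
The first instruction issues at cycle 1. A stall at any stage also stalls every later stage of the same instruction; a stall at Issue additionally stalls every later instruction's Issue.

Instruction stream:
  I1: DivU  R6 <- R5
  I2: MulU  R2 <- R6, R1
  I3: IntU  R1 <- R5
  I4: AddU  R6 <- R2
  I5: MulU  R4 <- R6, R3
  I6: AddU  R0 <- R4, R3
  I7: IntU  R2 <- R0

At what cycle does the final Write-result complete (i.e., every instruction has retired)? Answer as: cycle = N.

cycle = 31

I1  is:1  ro:2  ex:9  wr:10
I2  is:2  ro:11  ex:14  wr:15  — RAW R6: wait I1 write@10
I3  is:3  ro:4  ex:5  wr:12  — WAR R1: wait I2 read@11
I4  is:11  ro:16  ex:18  wr:19  — WAW R6: wait I1 write@10, RAW R2: wait I2 write@15
I5  is:16  ro:20  ex:23  wr:24  — struct: MulU busy until I2 writes@15, RAW R6: wait I4 write@19
I6  is:20  ro:25  ex:27  wr:28  — struct: AddU busy until I4 writes@19, RAW R4: wait I5 write@24
I7  is:21  ro:29  ex:30  wr:31  — RAW R0: wait I6 write@28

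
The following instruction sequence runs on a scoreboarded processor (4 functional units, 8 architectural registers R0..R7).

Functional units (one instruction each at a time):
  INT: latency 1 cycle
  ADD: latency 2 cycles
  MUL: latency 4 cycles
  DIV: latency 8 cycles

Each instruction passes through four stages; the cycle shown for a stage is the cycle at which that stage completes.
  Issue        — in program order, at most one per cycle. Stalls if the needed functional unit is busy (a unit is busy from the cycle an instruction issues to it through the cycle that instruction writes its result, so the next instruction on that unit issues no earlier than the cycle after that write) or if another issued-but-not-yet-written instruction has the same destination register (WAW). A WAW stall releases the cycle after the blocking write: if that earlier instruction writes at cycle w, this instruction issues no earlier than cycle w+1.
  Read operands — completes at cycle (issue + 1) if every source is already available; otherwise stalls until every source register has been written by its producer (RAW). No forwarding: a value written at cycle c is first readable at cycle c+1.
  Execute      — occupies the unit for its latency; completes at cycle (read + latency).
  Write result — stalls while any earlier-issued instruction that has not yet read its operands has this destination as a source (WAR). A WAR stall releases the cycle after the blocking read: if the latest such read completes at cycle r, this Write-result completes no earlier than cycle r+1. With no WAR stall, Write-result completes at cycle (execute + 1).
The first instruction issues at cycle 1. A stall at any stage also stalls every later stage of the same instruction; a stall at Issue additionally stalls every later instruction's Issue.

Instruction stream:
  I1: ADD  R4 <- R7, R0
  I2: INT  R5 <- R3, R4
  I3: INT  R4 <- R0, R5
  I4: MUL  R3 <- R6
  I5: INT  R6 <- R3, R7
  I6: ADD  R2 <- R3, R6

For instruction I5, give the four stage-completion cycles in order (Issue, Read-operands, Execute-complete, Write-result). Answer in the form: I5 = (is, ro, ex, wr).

I5 = (13, 17, 18, 19)

I1  is:1  ro:2  ex:4  wr:5
I2  is:2  ro:6  ex:7  wr:8  — RAW R4: wait I1 write@5
I3  is:9  ro:10  ex:11  wr:12  — struct: INT busy until I2 writes@8
I4  is:10  ro:11  ex:15  wr:16
I5  is:13  ro:17  ex:18  wr:19  — struct: INT busy until I3 writes@12, RAW R3: wait I4 write@16
I6  is:14  ro:20  ex:22  wr:23  — RAW R6: wait I5 write@19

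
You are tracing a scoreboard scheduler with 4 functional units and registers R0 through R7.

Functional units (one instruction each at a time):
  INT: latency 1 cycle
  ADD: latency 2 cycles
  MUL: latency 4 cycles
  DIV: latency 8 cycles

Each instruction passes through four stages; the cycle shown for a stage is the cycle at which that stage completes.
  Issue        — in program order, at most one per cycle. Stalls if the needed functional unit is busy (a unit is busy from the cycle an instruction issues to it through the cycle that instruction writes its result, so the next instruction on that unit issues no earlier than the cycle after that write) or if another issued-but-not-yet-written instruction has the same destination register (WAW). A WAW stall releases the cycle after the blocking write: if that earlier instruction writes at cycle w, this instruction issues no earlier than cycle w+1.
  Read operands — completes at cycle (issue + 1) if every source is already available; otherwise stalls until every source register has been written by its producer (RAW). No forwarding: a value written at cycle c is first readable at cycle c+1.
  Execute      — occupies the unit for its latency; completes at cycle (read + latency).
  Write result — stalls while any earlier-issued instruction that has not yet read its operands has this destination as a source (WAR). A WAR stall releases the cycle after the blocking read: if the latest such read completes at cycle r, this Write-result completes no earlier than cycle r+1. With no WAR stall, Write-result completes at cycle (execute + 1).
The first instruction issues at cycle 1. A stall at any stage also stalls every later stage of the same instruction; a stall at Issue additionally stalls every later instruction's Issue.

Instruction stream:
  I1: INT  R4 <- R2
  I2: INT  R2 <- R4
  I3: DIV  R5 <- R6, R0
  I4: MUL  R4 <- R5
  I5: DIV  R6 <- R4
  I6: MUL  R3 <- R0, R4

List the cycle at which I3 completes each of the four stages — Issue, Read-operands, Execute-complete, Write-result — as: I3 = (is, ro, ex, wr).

I3 = (6, 7, 15, 16)

cycle 1: I1→INT
cycle 2: I1 RO
cycle 3: I1 EX
cycle 4: I1 WR R4
cycle 5: I2→INT
cycle 6: I2 RO | I3→DIV
cycle 7: I2 EX | I3 RO | I4→MUL
cycle 8: I2 WR R2
cycle 15: I3 EX
cycle 16: I3 WR R5
cycle 17: I4 RO | I5→DIV
cycle 21: I4 EX
cycle 22: I4 WR R4
cycle 23: I5 RO | I6→MUL
cycle 24: I6 RO
cycle 28: I6 EX
cycle 29: I6 WR R3
cycle 31: I5 EX
cycle 32: I5 WR R6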